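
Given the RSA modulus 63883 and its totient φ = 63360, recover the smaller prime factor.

φ(n) = (p−1)(q−1) = n − (p+q) + 1, so p + q = 63883 − 63360 + 1 = 524.
p and q are the roots of t² − 524t + 63883 = 0.
Discriminant: 524² − 4·63883 = 274576 − 255532 = 19044; √19044 = 138.
q = (524 − 138)/2 = 193, p = (524 + 138)/2 = 331.
Check: 193 · 331 = 63883.

193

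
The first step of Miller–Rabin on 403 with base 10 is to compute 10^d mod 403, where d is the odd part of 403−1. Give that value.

403 − 1 = 402 = 2^1 · 201, so d = 201.
10^1 ≡ 10 (mod 403)
10^2 ≡ 10^2 = 100 ≡ 100 (mod 403)
10^4 ≡ 100^2 = 10000 ≡ 328 (mod 403)
10^8 ≡ 328^2 = 107584 ≡ 386 (mod 403)
10^16 ≡ 386^2 = 148996 ≡ 289 (mod 403)
10^32 ≡ 289^2 = 83521 ≡ 100 (mod 403)
10^64 ≡ 100^2 = 10000 ≡ 328 (mod 403)
10^128 ≡ 328^2 = 107584 ≡ 386 (mod 403)
201 = 128 + 64 + 8 + 1 in binary powers of 2.
So 10^201 ≡ 386 · 328 · 386 · 10 ≡ 64 (mod 403).
Squaring chain: 64; never reaches −1, so base 10 is a Miller–Rabin witness that 403 is composite.

64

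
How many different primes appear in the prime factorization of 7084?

4

7084 = 2^2 · 1771
1771 = 7 · 253
253 = 11 · 23
7084 = 2^2 · 7 · 11 · 23, which has 4 distinct prime factors.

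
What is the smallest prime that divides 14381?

73

14381 is odd.
Digit sum 17, not divisible by 3.
Ends in 1: not divisible by 5.
7: 14381 = 7·2054 + 3
11: 14381 = 11·1307 + 4
13: 14381 = 13·1106 + 3
17: 14381 = 17·845 + 16
19: 14381 = 19·756 + 17
23: 14381 = 23·625 + 6
29: 14381 = 29·495 + 26
31: 14381 = 31·463 + 28
37: 14381 = 37·388 + 25
41: 14381 = 41·350 + 31
43: 14381 = 43·334 + 19
47: 14381 = 47·305 + 46
53: 14381 = 53·271 + 18
59: 14381 = 59·243 + 44
61: 14381 = 61·235 + 46
67: 14381 = 67·214 + 43
71: 14381 = 71·202 + 39
73: 14381 = 73·197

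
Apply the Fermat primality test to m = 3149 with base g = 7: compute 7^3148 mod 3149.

7^1 ≡ 7 (mod 3149)
7^2 ≡ 7^2 = 49 ≡ 49 (mod 3149)
7^4 ≡ 49^2 = 2401 ≡ 2401 (mod 3149)
7^8 ≡ 2401^2 = 5764801 ≡ 2131 (mod 3149)
7^16 ≡ 2131^2 = 4541161 ≡ 303 (mod 3149)
7^32 ≡ 303^2 = 91809 ≡ 488 (mod 3149)
7^64 ≡ 488^2 = 238144 ≡ 1969 (mod 3149)
7^128 ≡ 1969^2 = 3876961 ≡ 542 (mod 3149)
7^256 ≡ 542^2 = 293764 ≡ 907 (mod 3149)
7^512 ≡ 907^2 = 822649 ≡ 760 (mod 3149)
7^1024 ≡ 760^2 = 577600 ≡ 1333 (mod 3149)
7^2048 ≡ 1333^2 = 1776889 ≡ 853 (mod 3149)
3148 = 2048 + 1024 + 64 + 8 + 4 in binary powers of 2.
So 7^3148 ≡ 853 · 1333 · 1969 · 2131 · 2401 ≡ 272 (mod 3149).
Since 272 ≠ 1, base 7 is a Fermat witness: 3149 is composite.

272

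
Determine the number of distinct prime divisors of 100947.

5

100947 = 3 · 33649
33649 = 7 · 4807
4807 = 11 · 437
437 = 19 · 23
100947 = 3 · 7 · 11 · 19 · 23, which has 5 distinct prime factors.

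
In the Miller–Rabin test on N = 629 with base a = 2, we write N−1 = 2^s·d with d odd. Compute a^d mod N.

629 − 1 = 628 = 2^2 · 157, so d = 157.
2^1 ≡ 2 (mod 629)
2^2 ≡ 2^2 = 4 ≡ 4 (mod 629)
2^4 ≡ 4^2 = 16 ≡ 16 (mod 629)
2^8 ≡ 16^2 = 256 ≡ 256 (mod 629)
2^16 ≡ 256^2 = 65536 ≡ 120 (mod 629)
2^32 ≡ 120^2 = 14400 ≡ 562 (mod 629)
2^64 ≡ 562^2 = 315844 ≡ 86 (mod 629)
2^128 ≡ 86^2 = 7396 ≡ 477 (mod 629)
157 = 128 + 16 + 8 + 4 + 1 in binary powers of 2.
So 2^157 ≡ 477 · 120 · 256 · 16 · 2 ≡ 15 (mod 629).
Squaring chain: 15 → 225; never reaches −1, so base 2 is a Miller–Rabin witness that 629 is composite.

15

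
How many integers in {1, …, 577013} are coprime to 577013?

Factor: 577013 = 29 · 101 · 197.
φ(577013) = (29−1) · (101−1) · (197−1) = 28 · 100 · 196 = 548800.

548800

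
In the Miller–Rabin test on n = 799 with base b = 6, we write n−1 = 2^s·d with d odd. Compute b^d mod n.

71

799 − 1 = 798 = 2^1 · 399, so d = 399.
6^1 ≡ 6 (mod 799)
6^2 ≡ 6^2 = 36 ≡ 36 (mod 799)
6^4 ≡ 36^2 = 1296 ≡ 497 (mod 799)
6^8 ≡ 497^2 = 247009 ≡ 118 (mod 799)
6^16 ≡ 118^2 = 13924 ≡ 341 (mod 799)
6^32 ≡ 341^2 = 116281 ≡ 426 (mod 799)
6^64 ≡ 426^2 = 181476 ≡ 103 (mod 799)
6^128 ≡ 103^2 = 10609 ≡ 222 (mod 799)
6^256 ≡ 222^2 = 49284 ≡ 545 (mod 799)
399 = 256 + 128 + 8 + 4 + 2 + 1 in binary powers of 2.
So 6^399 ≡ 545 · 222 · 118 · 497 · 36 · 6 ≡ 71 (mod 799).
Squaring chain: 71; never reaches −1, so base 6 is a Miller–Rabin witness that 799 is composite.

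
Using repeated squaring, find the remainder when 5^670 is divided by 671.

5^1 ≡ 5 (mod 671)
5^2 ≡ 5^2 = 25 ≡ 25 (mod 671)
5^4 ≡ 25^2 = 625 ≡ 625 (mod 671)
5^8 ≡ 625^2 = 390625 ≡ 103 (mod 671)
5^16 ≡ 103^2 = 10609 ≡ 544 (mod 671)
5^32 ≡ 544^2 = 295936 ≡ 25 (mod 671)
5^64 ≡ 25^2 = 625 ≡ 625 (mod 671)
5^128 ≡ 625^2 = 390625 ≡ 103 (mod 671)
5^256 ≡ 103^2 = 10609 ≡ 544 (mod 671)
5^512 ≡ 544^2 = 295936 ≡ 25 (mod 671)
670 = 512 + 128 + 16 + 8 + 4 + 2 in binary powers of 2.
So 5^670 ≡ 25 · 103 · 544 · 103 · 625 · 25 ≡ 562 (mod 671).
Since 562 ≠ 1, base 5 is a Fermat witness: 671 is composite.

562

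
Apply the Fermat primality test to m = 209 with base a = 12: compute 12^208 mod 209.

45

12^1 ≡ 12 (mod 209)
12^2 ≡ 12^2 = 144 ≡ 144 (mod 209)
12^4 ≡ 144^2 = 20736 ≡ 45 (mod 209)
12^8 ≡ 45^2 = 2025 ≡ 144 (mod 209)
12^16 ≡ 144^2 = 20736 ≡ 45 (mod 209)
12^32 ≡ 45^2 = 2025 ≡ 144 (mod 209)
12^64 ≡ 144^2 = 20736 ≡ 45 (mod 209)
12^128 ≡ 45^2 = 2025 ≡ 144 (mod 209)
208 = 128 + 64 + 16 in binary powers of 2.
So 12^208 ≡ 144 · 45 · 45 ≡ 45 (mod 209).
Since 45 ≠ 1, base 12 is a Fermat witness: 209 is composite.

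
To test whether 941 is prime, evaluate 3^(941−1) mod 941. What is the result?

3^1 ≡ 3 (mod 941)
3^2 ≡ 3^2 = 9 ≡ 9 (mod 941)
3^4 ≡ 9^2 = 81 ≡ 81 (mod 941)
3^8 ≡ 81^2 = 6561 ≡ 915 (mod 941)
3^16 ≡ 915^2 = 837225 ≡ 676 (mod 941)
3^32 ≡ 676^2 = 456976 ≡ 591 (mod 941)
3^64 ≡ 591^2 = 349281 ≡ 170 (mod 941)
3^128 ≡ 170^2 = 28900 ≡ 670 (mod 941)
3^256 ≡ 670^2 = 448900 ≡ 43 (mod 941)
3^512 ≡ 43^2 = 1849 ≡ 908 (mod 941)
940 = 512 + 256 + 128 + 32 + 8 + 4 in binary powers of 2.
So 3^940 ≡ 908 · 43 · 670 · 591 · 915 · 81 ≡ 1 (mod 941).
Since the result is 1, base 3 gives no evidence that 941 is composite.

1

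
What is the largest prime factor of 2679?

47

2679 = 3 · 893
893 = 19 · 47
47 is prime.
So 2679 = 3 · 19 · 47; the largest prime factor is 47.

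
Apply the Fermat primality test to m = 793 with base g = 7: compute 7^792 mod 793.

339

7^1 ≡ 7 (mod 793)
7^2 ≡ 7^2 = 49 ≡ 49 (mod 793)
7^4 ≡ 49^2 = 2401 ≡ 22 (mod 793)
7^8 ≡ 22^2 = 484 ≡ 484 (mod 793)
7^16 ≡ 484^2 = 234256 ≡ 321 (mod 793)
7^32 ≡ 321^2 = 103041 ≡ 744 (mod 793)
7^64 ≡ 744^2 = 553536 ≡ 22 (mod 793)
7^128 ≡ 22^2 = 484 ≡ 484 (mod 793)
7^256 ≡ 484^2 = 234256 ≡ 321 (mod 793)
7^512 ≡ 321^2 = 103041 ≡ 744 (mod 793)
792 = 512 + 256 + 16 + 8 in binary powers of 2.
So 7^792 ≡ 744 · 321 · 321 · 484 ≡ 339 (mod 793).
Since 339 ≠ 1, base 7 is a Fermat witness: 793 is composite.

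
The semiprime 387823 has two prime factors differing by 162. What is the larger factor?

Since p = q + 162, we have 387823 = q(q + 162), so q² + 162q − 387823 = 0.
Discriminant: 162² + 4·387823 = 26244 + 1551292 = 1577536; √1577536 = 1256.
q = (−162 + 1256)/2 = 547, and p = q + 162 = 709.
Check: 547 · 709 = 387823.

709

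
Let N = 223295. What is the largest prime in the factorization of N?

71

223295 = 5 · 44659
44659 = 17 · 2627
2627 = 37 · 71
71 is prime.
So 223295 = 5 · 17 · 37 · 71; the largest prime factor is 71.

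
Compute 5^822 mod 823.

1

5^1 ≡ 5 (mod 823)
5^2 ≡ 5^2 = 25 ≡ 25 (mod 823)
5^4 ≡ 25^2 = 625 ≡ 625 (mod 823)
5^8 ≡ 625^2 = 390625 ≡ 523 (mod 823)
5^16 ≡ 523^2 = 273529 ≡ 293 (mod 823)
5^32 ≡ 293^2 = 85849 ≡ 257 (mod 823)
5^64 ≡ 257^2 = 66049 ≡ 209 (mod 823)
5^128 ≡ 209^2 = 43681 ≡ 62 (mod 823)
5^256 ≡ 62^2 = 3844 ≡ 552 (mod 823)
5^512 ≡ 552^2 = 304704 ≡ 194 (mod 823)
822 = 512 + 256 + 32 + 16 + 4 + 2 in binary powers of 2.
So 5^822 ≡ 194 · 552 · 257 · 293 · 625 · 25 ≡ 1 (mod 823).
Since the result is 1, base 5 gives no evidence that 823 is composite.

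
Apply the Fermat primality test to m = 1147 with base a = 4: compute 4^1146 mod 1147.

1120

4^1 ≡ 4 (mod 1147)
4^2 ≡ 4^2 = 16 ≡ 16 (mod 1147)
4^4 ≡ 16^2 = 256 ≡ 256 (mod 1147)
4^8 ≡ 256^2 = 65536 ≡ 157 (mod 1147)
4^16 ≡ 157^2 = 24649 ≡ 562 (mod 1147)
4^32 ≡ 562^2 = 315844 ≡ 419 (mod 1147)
4^64 ≡ 419^2 = 175561 ≡ 70 (mod 1147)
4^128 ≡ 70^2 = 4900 ≡ 312 (mod 1147)
4^256 ≡ 312^2 = 97344 ≡ 996 (mod 1147)
4^512 ≡ 996^2 = 992016 ≡ 1008 (mod 1147)
4^1024 ≡ 1008^2 = 1016064 ≡ 969 (mod 1147)
1146 = 1024 + 64 + 32 + 16 + 8 + 2 in binary powers of 2.
So 4^1146 ≡ 969 · 70 · 419 · 562 · 157 · 16 ≡ 1120 (mod 1147).
Since 1120 ≠ 1, base 4 is a Fermat witness: 1147 is composite.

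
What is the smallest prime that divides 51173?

73

51173 is odd.
Digit sum 17, not divisible by 3.
Ends in 3: not divisible by 5.
7: 51173 = 7·7310 + 3
11: 51173 = 11·4652 + 1
13: 51173 = 13·3936 + 5
17: 51173 = 17·3010 + 3
19: 51173 = 19·2693 + 6
23: 51173 = 23·2224 + 21
29: 51173 = 29·1764 + 17
31: 51173 = 31·1650 + 23
37: 51173 = 37·1383 + 2
41: 51173 = 41·1248 + 5
43: 51173 = 43·1190 + 3
47: 51173 = 47·1088 + 37
53: 51173 = 53·965 + 28
59: 51173 = 59·867 + 20
61: 51173 = 61·838 + 55
67: 51173 = 67·763 + 52
71: 51173 = 71·720 + 53
73: 51173 = 73·701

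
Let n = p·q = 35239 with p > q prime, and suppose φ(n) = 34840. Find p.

269

φ(n) = (p−1)(q−1) = n − (p+q) + 1, so p + q = 35239 − 34840 + 1 = 400.
p and q are the roots of t² − 400t + 35239 = 0.
Discriminant: 400² − 4·35239 = 160000 − 140956 = 19044; √19044 = 138.
q = (400 − 138)/2 = 131, p = (400 + 138)/2 = 269.
Check: 131 · 269 = 35239.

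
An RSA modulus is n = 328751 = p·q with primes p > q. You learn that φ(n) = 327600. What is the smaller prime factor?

φ(n) = (p−1)(q−1) = n − (p+q) + 1, so p + q = 328751 − 327600 + 1 = 1152.
p and q are the roots of t² − 1152t + 328751 = 0.
Discriminant: 1152² − 4·328751 = 1327104 − 1315004 = 12100; √12100 = 110.
q = (1152 − 110)/2 = 521, p = (1152 + 110)/2 = 631.
Check: 521 · 631 = 328751.

521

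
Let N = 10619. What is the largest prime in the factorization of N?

10619 = 7 · 1517
1517 = 37 · 41
41 is prime.
So 10619 = 7 · 37 · 41; the largest prime factor is 41.

41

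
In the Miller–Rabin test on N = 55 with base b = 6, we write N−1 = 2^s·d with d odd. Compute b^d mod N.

55 − 1 = 54 = 2^1 · 27, so d = 27.
6^1 ≡ 6 (mod 55)
6^2 ≡ 6^2 = 36 ≡ 36 (mod 55)
6^4 ≡ 36^2 = 1296 ≡ 31 (mod 55)
6^8 ≡ 31^2 = 961 ≡ 26 (mod 55)
6^16 ≡ 26^2 = 676 ≡ 16 (mod 55)
27 = 16 + 8 + 2 + 1 in binary powers of 2.
So 6^27 ≡ 16 · 26 · 36 · 6 ≡ 41 (mod 55).
Squaring chain: 41; never reaches −1, so base 6 is a Miller–Rabin witness that 55 is composite.

41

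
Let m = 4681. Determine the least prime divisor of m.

31

4681 is odd.
Digit sum 19, not divisible by 3.
Ends in 1: not divisible by 5.
7: 4681 = 7·668 + 5
11: 4681 = 11·425 + 6
13: 4681 = 13·360 + 1
17: 4681 = 17·275 + 6
19: 4681 = 19·246 + 7
23: 4681 = 23·203 + 12
29: 4681 = 29·161 + 12
31: 4681 = 31·151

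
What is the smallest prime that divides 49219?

49219 is odd.
Digit sum 25, not divisible by 3.
Ends in 9: not divisible by 5.
7: 49219 = 7·7031 + 2
11: 49219 = 11·4474 + 5
13: 49219 = 13·3786 + 1
17: 49219 = 17·2895 + 4
19: 49219 = 19·2590 + 9
23: 49219 = 23·2139 + 22
29: 49219 = 29·1697 + 6
31: 49219 = 31·1587 + 22
37: 49219 = 37·1330 + 9
41: 49219 = 41·1200 + 19
43: 49219 = 43·1144 + 27
47: 49219 = 47·1047 + 10
53: 49219 = 53·928 + 35
59: 49219 = 59·834 + 13
61: 49219 = 61·806 + 53
67: 49219 = 67·734 + 41
71: 49219 = 71·693 + 16
73: 49219 = 73·674 + 17
79: 49219 = 79·623 + 2
83: 49219 = 83·593

83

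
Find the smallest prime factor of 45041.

73

45041 is odd.
Digit sum 14, not divisible by 3.
Ends in 1: not divisible by 5.
7: 45041 = 7·6434 + 3
11: 45041 = 11·4094 + 7
13: 45041 = 13·3464 + 9
17: 45041 = 17·2649 + 8
19: 45041 = 19·2370 + 11
23: 45041 = 23·1958 + 7
29: 45041 = 29·1553 + 4
31: 45041 = 31·1452 + 29
37: 45041 = 37·1217 + 12
41: 45041 = 41·1098 + 23
43: 45041 = 43·1047 + 20
47: 45041 = 47·958 + 15
53: 45041 = 53·849 + 44
59: 45041 = 59·763 + 24
61: 45041 = 61·738 + 23
67: 45041 = 67·672 + 17
71: 45041 = 71·634 + 27
73: 45041 = 73·617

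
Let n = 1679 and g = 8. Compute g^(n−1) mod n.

8^1 ≡ 8 (mod 1679)
8^2 ≡ 8^2 = 64 ≡ 64 (mod 1679)
8^4 ≡ 64^2 = 4096 ≡ 738 (mod 1679)
8^8 ≡ 738^2 = 544644 ≡ 648 (mod 1679)
8^16 ≡ 648^2 = 419904 ≡ 154 (mod 1679)
8^32 ≡ 154^2 = 23716 ≡ 210 (mod 1679)
8^64 ≡ 210^2 = 44100 ≡ 446 (mod 1679)
8^128 ≡ 446^2 = 198916 ≡ 794 (mod 1679)
8^256 ≡ 794^2 = 630436 ≡ 811 (mod 1679)
8^512 ≡ 811^2 = 657721 ≡ 1232 (mod 1679)
8^1024 ≡ 1232^2 = 1517824 ≡ 8 (mod 1679)
1678 = 1024 + 512 + 128 + 8 + 4 + 2 in binary powers of 2.
So 8^1678 ≡ 8 · 1232 · 794 · 648 · 738 · 64 ≡ 519 (mod 1679).
Since 519 ≠ 1, base 8 is a Fermat witness: 1679 is composite.

519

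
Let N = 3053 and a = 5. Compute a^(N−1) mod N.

522

5^1 ≡ 5 (mod 3053)
5^2 ≡ 5^2 = 25 ≡ 25 (mod 3053)
5^4 ≡ 25^2 = 625 ≡ 625 (mod 3053)
5^8 ≡ 625^2 = 390625 ≡ 2894 (mod 3053)
5^16 ≡ 2894^2 = 8375236 ≡ 857 (mod 3053)
5^32 ≡ 857^2 = 734449 ≡ 1729 (mod 3053)
5^64 ≡ 1729^2 = 2989441 ≡ 554 (mod 3053)
5^128 ≡ 554^2 = 306916 ≡ 1616 (mod 3053)
5^256 ≡ 1616^2 = 2611456 ≡ 1141 (mod 3053)
5^512 ≡ 1141^2 = 1301881 ≡ 1303 (mod 3053)
5^1024 ≡ 1303^2 = 1697809 ≡ 341 (mod 3053)
5^2048 ≡ 341^2 = 116281 ≡ 267 (mod 3053)
3052 = 2048 + 512 + 256 + 128 + 64 + 32 + 8 + 4 in binary powers of 2.
So 5^3052 ≡ 267 · 1303 · 1141 · 1616 · 554 · 1729 · 2894 · 625 ≡ 522 (mod 3053).
Since 522 ≠ 1, base 5 is a Fermat witness: 3053 is composite.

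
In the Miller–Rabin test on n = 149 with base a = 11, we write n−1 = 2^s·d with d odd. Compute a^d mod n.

105

149 − 1 = 148 = 2^2 · 37, so d = 37.
11^1 ≡ 11 (mod 149)
11^2 ≡ 11^2 = 121 ≡ 121 (mod 149)
11^4 ≡ 121^2 = 14641 ≡ 39 (mod 149)
11^8 ≡ 39^2 = 1521 ≡ 31 (mod 149)
11^16 ≡ 31^2 = 961 ≡ 67 (mod 149)
11^32 ≡ 67^2 = 4489 ≡ 19 (mod 149)
37 = 32 + 4 + 1 in binary powers of 2.
So 11^37 ≡ 19 · 39 · 11 ≡ 105 (mod 149).
Squaring chain: 105 → 148; reaches −1, so base 11 does not prove 149 composite.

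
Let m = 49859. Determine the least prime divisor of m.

73

49859 is odd.
Digit sum 35, not divisible by 3.
Ends in 9: not divisible by 5.
7: 49859 = 7·7122 + 5
11: 49859 = 11·4532 + 7
13: 49859 = 13·3835 + 4
17: 49859 = 17·2932 + 15
19: 49859 = 19·2624 + 3
23: 49859 = 23·2167 + 18
29: 49859 = 29·1719 + 8
31: 49859 = 31·1608 + 11
37: 49859 = 37·1347 + 20
41: 49859 = 41·1216 + 3
43: 49859 = 43·1159 + 22
47: 49859 = 47·1060 + 39
53: 49859 = 53·940 + 39
59: 49859 = 59·845 + 4
61: 49859 = 61·817 + 22
67: 49859 = 67·744 + 11
71: 49859 = 71·702 + 17
73: 49859 = 73·683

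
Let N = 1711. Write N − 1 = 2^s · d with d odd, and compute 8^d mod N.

50

1711 − 1 = 1710 = 2^1 · 855, so d = 855.
8^1 ≡ 8 (mod 1711)
8^2 ≡ 8^2 = 64 ≡ 64 (mod 1711)
8^4 ≡ 64^2 = 4096 ≡ 674 (mod 1711)
8^8 ≡ 674^2 = 454276 ≡ 861 (mod 1711)
8^16 ≡ 861^2 = 741321 ≡ 458 (mod 1711)
8^32 ≡ 458^2 = 209764 ≡ 1022 (mod 1711)
8^64 ≡ 1022^2 = 1044484 ≡ 774 (mod 1711)
8^128 ≡ 774^2 = 599076 ≡ 226 (mod 1711)
8^256 ≡ 226^2 = 51076 ≡ 1457 (mod 1711)
8^512 ≡ 1457^2 = 2122849 ≡ 1209 (mod 1711)
855 = 512 + 256 + 64 + 16 + 4 + 2 + 1 in binary powers of 2.
So 8^855 ≡ 1209 · 1457 · 774 · 458 · 674 · 64 · 8 ≡ 50 (mod 1711).
Squaring chain: 50; never reaches −1, so base 8 is a Miller–Rabin witness that 1711 is composite.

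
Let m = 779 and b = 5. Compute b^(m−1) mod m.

720

5^1 ≡ 5 (mod 779)
5^2 ≡ 5^2 = 25 ≡ 25 (mod 779)
5^4 ≡ 25^2 = 625 ≡ 625 (mod 779)
5^8 ≡ 625^2 = 390625 ≡ 346 (mod 779)
5^16 ≡ 346^2 = 119716 ≡ 529 (mod 779)
5^32 ≡ 529^2 = 279841 ≡ 180 (mod 779)
5^64 ≡ 180^2 = 32400 ≡ 461 (mod 779)
5^128 ≡ 461^2 = 212521 ≡ 633 (mod 779)
5^256 ≡ 633^2 = 400689 ≡ 283 (mod 779)
5^512 ≡ 283^2 = 80089 ≡ 631 (mod 779)
778 = 512 + 256 + 8 + 2 in binary powers of 2.
So 5^778 ≡ 631 · 283 · 346 · 25 ≡ 720 (mod 779).
Since 720 ≠ 1, base 5 is a Fermat witness: 779 is composite.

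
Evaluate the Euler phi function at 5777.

Factor: 5777 = 53 · 109.
φ(5777) = (53−1) · (109−1) = 52 · 108 = 5616.

5616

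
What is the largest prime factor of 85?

85 = 5 · 17
17 is prime.
So 85 = 5 · 17; the largest prime factor is 17.

17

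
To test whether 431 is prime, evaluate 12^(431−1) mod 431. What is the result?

1

12^1 ≡ 12 (mod 431)
12^2 ≡ 12^2 = 144 ≡ 144 (mod 431)
12^4 ≡ 144^2 = 20736 ≡ 48 (mod 431)
12^8 ≡ 48^2 = 2304 ≡ 149 (mod 431)
12^16 ≡ 149^2 = 22201 ≡ 220 (mod 431)
12^32 ≡ 220^2 = 48400 ≡ 128 (mod 431)
12^64 ≡ 128^2 = 16384 ≡ 6 (mod 431)
12^128 ≡ 6^2 = 36 ≡ 36 (mod 431)
12^256 ≡ 36^2 = 1296 ≡ 3 (mod 431)
430 = 256 + 128 + 32 + 8 + 4 + 2 in binary powers of 2.
So 12^430 ≡ 3 · 36 · 128 · 149 · 48 · 144 ≡ 1 (mod 431).
Since the result is 1, base 12 gives no evidence that 431 is composite.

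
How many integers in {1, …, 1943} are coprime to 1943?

1848

Factor: 1943 = 29 · 67.
φ(1943) = (29−1) · (67−1) = 28 · 66 = 1848.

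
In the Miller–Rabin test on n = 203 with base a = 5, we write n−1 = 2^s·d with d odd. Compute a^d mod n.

203 − 1 = 202 = 2^1 · 101, so d = 101.
5^1 ≡ 5 (mod 203)
5^2 ≡ 5^2 = 25 ≡ 25 (mod 203)
5^4 ≡ 25^2 = 625 ≡ 16 (mod 203)
5^8 ≡ 16^2 = 256 ≡ 53 (mod 203)
5^16 ≡ 53^2 = 2809 ≡ 170 (mod 203)
5^32 ≡ 170^2 = 28900 ≡ 74 (mod 203)
5^64 ≡ 74^2 = 5476 ≡ 198 (mod 203)
101 = 64 + 32 + 4 + 1 in binary powers of 2.
So 5^101 ≡ 198 · 74 · 16 · 5 ≡ 38 (mod 203).
Squaring chain: 38; never reaches −1, so base 5 is a Miller–Rabin witness that 203 is composite.

38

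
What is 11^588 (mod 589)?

343

11^1 ≡ 11 (mod 589)
11^2 ≡ 11^2 = 121 ≡ 121 (mod 589)
11^4 ≡ 121^2 = 14641 ≡ 505 (mod 589)
11^8 ≡ 505^2 = 255025 ≡ 577 (mod 589)
11^16 ≡ 577^2 = 332929 ≡ 144 (mod 589)
11^32 ≡ 144^2 = 20736 ≡ 121 (mod 589)
11^64 ≡ 121^2 = 14641 ≡ 505 (mod 589)
11^128 ≡ 505^2 = 255025 ≡ 577 (mod 589)
11^256 ≡ 577^2 = 332929 ≡ 144 (mod 589)
11^512 ≡ 144^2 = 20736 ≡ 121 (mod 589)
588 = 512 + 64 + 8 + 4 in binary powers of 2.
So 11^588 ≡ 121 · 505 · 577 · 505 ≡ 343 (mod 589).
Since 343 ≠ 1, base 11 is a Fermat witness: 589 is composite.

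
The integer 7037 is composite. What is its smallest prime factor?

31

7037 is odd.
Digit sum 17, not divisible by 3.
Ends in 7: not divisible by 5.
7: 7037 = 7·1005 + 2
11: 7037 = 11·639 + 8
13: 7037 = 13·541 + 4
17: 7037 = 17·413 + 16
19: 7037 = 19·370 + 7
23: 7037 = 23·305 + 22
29: 7037 = 29·242 + 19
31: 7037 = 31·227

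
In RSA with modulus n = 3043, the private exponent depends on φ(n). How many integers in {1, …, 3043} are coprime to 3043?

Factor: 3043 = 17 · 179.
φ(3043) = (17−1) · (179−1) = 16 · 178 = 2848.

2848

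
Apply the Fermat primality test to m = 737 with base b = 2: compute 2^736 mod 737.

86

2^1 ≡ 2 (mod 737)
2^2 ≡ 2^2 = 4 ≡ 4 (mod 737)
2^4 ≡ 4^2 = 16 ≡ 16 (mod 737)
2^8 ≡ 16^2 = 256 ≡ 256 (mod 737)
2^16 ≡ 256^2 = 65536 ≡ 680 (mod 737)
2^32 ≡ 680^2 = 462400 ≡ 301 (mod 737)
2^64 ≡ 301^2 = 90601 ≡ 687 (mod 737)
2^128 ≡ 687^2 = 471969 ≡ 289 (mod 737)
2^256 ≡ 289^2 = 83521 ≡ 240 (mod 737)
2^512 ≡ 240^2 = 57600 ≡ 114 (mod 737)
736 = 512 + 128 + 64 + 32 in binary powers of 2.
So 2^736 ≡ 114 · 289 · 687 · 301 ≡ 86 (mod 737).
Since 86 ≠ 1, base 2 is a Fermat witness: 737 is composite.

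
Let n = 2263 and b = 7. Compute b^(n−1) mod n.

7^1 ≡ 7 (mod 2263)
7^2 ≡ 7^2 = 49 ≡ 49 (mod 2263)
7^4 ≡ 49^2 = 2401 ≡ 138 (mod 2263)
7^8 ≡ 138^2 = 19044 ≡ 940 (mod 2263)
7^16 ≡ 940^2 = 883600 ≡ 1030 (mod 2263)
7^32 ≡ 1030^2 = 1060900 ≡ 1816 (mod 2263)
7^64 ≡ 1816^2 = 3297856 ≡ 665 (mod 2263)
7^128 ≡ 665^2 = 442225 ≡ 940 (mod 2263)
7^256 ≡ 940^2 = 883600 ≡ 1030 (mod 2263)
7^512 ≡ 1030^2 = 1060900 ≡ 1816 (mod 2263)
7^1024 ≡ 1816^2 = 3297856 ≡ 665 (mod 2263)
7^2048 ≡ 665^2 = 442225 ≡ 940 (mod 2263)
2262 = 2048 + 128 + 64 + 16 + 4 + 2 in binary powers of 2.
So 7^2262 ≡ 940 · 940 · 665 · 1030 · 138 · 49 ≡ 1287 (mod 2263).
Since 1287 ≠ 1, base 7 is a Fermat witness: 2263 is composite.

1287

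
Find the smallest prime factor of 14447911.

14447911 is odd.
Digit sum 31, not divisible by 3.
Ends in 1: not divisible by 5.
7: 14447911 = 7·2063987 + 2
11: 14447911 = 11·1313446 + 5
13: 14447911 = 13·1111377 + 10
17: 14447911 = 17·849877 + 2
19: 14447911 = 19·760416 + 7
23: 14447911 = 23·628170 + 1
29: 14447911 = 29·498203 + 24
31: 14447911 = 31·466061 + 20
37: 14447911 = 37·390484 + 3
41: 14447911 = 41·352388 + 3
43: 14447911 = 43·335997 + 40
47: 14447911 = 47·307402 + 17
53: 14447911 = 53·272602 + 5
59: 14447911 = 59·244879 + 50
61: 14447911 = 61·236851

61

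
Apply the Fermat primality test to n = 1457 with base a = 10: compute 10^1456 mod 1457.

10^1 ≡ 10 (mod 1457)
10^2 ≡ 10^2 = 100 ≡ 100 (mod 1457)
10^4 ≡ 100^2 = 10000 ≡ 1258 (mod 1457)
10^8 ≡ 1258^2 = 1582564 ≡ 262 (mod 1457)
10^16 ≡ 262^2 = 68644 ≡ 165 (mod 1457)
10^32 ≡ 165^2 = 27225 ≡ 999 (mod 1457)
10^64 ≡ 999^2 = 998001 ≡ 1413 (mod 1457)
10^128 ≡ 1413^2 = 1996569 ≡ 479 (mod 1457)
10^256 ≡ 479^2 = 229441 ≡ 692 (mod 1457)
10^512 ≡ 692^2 = 478864 ≡ 968 (mod 1457)
10^1024 ≡ 968^2 = 937024 ≡ 173 (mod 1457)
1456 = 1024 + 256 + 128 + 32 + 16 in binary powers of 2.
So 10^1456 ≡ 173 · 692 · 479 · 999 · 165 ≡ 754 (mod 1457).
Since 754 ≠ 1, base 10 is a Fermat witness: 1457 is composite.

754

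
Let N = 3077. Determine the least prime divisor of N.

3077 is odd.
Digit sum 17, not divisible by 3.
Ends in 7: not divisible by 5.
7: 3077 = 7·439 + 4
11: 3077 = 11·279 + 8
13: 3077 = 13·236 + 9
17: 3077 = 17·181

17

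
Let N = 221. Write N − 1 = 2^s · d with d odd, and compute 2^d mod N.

128

221 − 1 = 220 = 2^2 · 55, so d = 55.
2^1 ≡ 2 (mod 221)
2^2 ≡ 2^2 = 4 ≡ 4 (mod 221)
2^4 ≡ 4^2 = 16 ≡ 16 (mod 221)
2^8 ≡ 16^2 = 256 ≡ 35 (mod 221)
2^16 ≡ 35^2 = 1225 ≡ 120 (mod 221)
2^32 ≡ 120^2 = 14400 ≡ 35 (mod 221)
55 = 32 + 16 + 4 + 2 + 1 in binary powers of 2.
So 2^55 ≡ 35 · 120 · 16 · 4 · 2 ≡ 128 (mod 221).
Squaring chain: 128 → 30; never reaches −1, so base 2 is a Miller–Rabin witness that 221 is composite.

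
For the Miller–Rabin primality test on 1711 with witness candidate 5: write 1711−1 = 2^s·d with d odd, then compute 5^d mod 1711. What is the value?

730

1711 − 1 = 1710 = 2^1 · 855, so d = 855.
5^1 ≡ 5 (mod 1711)
5^2 ≡ 5^2 = 25 ≡ 25 (mod 1711)
5^4 ≡ 25^2 = 625 ≡ 625 (mod 1711)
5^8 ≡ 625^2 = 390625 ≡ 517 (mod 1711)
5^16 ≡ 517^2 = 267289 ≡ 373 (mod 1711)
5^32 ≡ 373^2 = 139129 ≡ 538 (mod 1711)
5^64 ≡ 538^2 = 289444 ≡ 285 (mod 1711)
5^128 ≡ 285^2 = 81225 ≡ 808 (mod 1711)
5^256 ≡ 808^2 = 652864 ≡ 973 (mod 1711)
5^512 ≡ 973^2 = 946729 ≡ 546 (mod 1711)
855 = 512 + 256 + 64 + 16 + 4 + 2 + 1 in binary powers of 2.
So 5^855 ≡ 546 · 973 · 285 · 373 · 625 · 25 · 5 ≡ 730 (mod 1711).
Squaring chain: 730; never reaches −1, so base 5 is a Miller–Rabin witness that 1711 is composite.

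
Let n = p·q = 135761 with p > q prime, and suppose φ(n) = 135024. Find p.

389

φ(n) = (p−1)(q−1) = n − (p+q) + 1, so p + q = 135761 − 135024 + 1 = 738.
p and q are the roots of t² − 738t + 135761 = 0.
Discriminant: 738² − 4·135761 = 544644 − 543044 = 1600; √1600 = 40.
q = (738 − 40)/2 = 349, p = (738 + 40)/2 = 389.
Check: 349 · 389 = 135761.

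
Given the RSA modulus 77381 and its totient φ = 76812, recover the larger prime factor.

φ(n) = (p−1)(q−1) = n − (p+q) + 1, so p + q = 77381 − 76812 + 1 = 570.
p and q are the roots of t² − 570t + 77381 = 0.
Discriminant: 570² − 4·77381 = 324900 − 309524 = 15376; √15376 = 124.
q = (570 − 124)/2 = 223, p = (570 + 124)/2 = 347.
Check: 223 · 347 = 77381.

347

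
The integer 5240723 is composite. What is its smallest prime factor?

5240723 is odd.
Digit sum 23, not divisible by 3.
Ends in 3: not divisible by 5.
7: 5240723 = 7·748674 + 5
11: 5240723 = 11·476429 + 4
13: 5240723 = 13·403132 + 7
17: 5240723 = 17·308277 + 14
19: 5240723 = 19·275827 + 10
23: 5240723 = 23·227857 + 12
29: 5240723 = 29·180714 + 17
31: 5240723 = 31·169055 + 18
37: 5240723 = 37·141641 + 6
41: 5240723 = 41·127822 + 21
43: 5240723 = 43·121877 + 12
47: 5240723 = 47·111504 + 35
53: 5240723 = 53·98881 + 30
59: 5240723 = 59·88825 + 48
61: 5240723 = 61·85913 + 30
67: 5240723 = 67·78219 + 50
71: 5240723 = 71·73813

71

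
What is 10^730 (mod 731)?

461

10^1 ≡ 10 (mod 731)
10^2 ≡ 10^2 = 100 ≡ 100 (mod 731)
10^4 ≡ 100^2 = 10000 ≡ 497 (mod 731)
10^8 ≡ 497^2 = 247009 ≡ 662 (mod 731)
10^16 ≡ 662^2 = 438244 ≡ 375 (mod 731)
10^32 ≡ 375^2 = 140625 ≡ 273 (mod 731)
10^64 ≡ 273^2 = 74529 ≡ 698 (mod 731)
10^128 ≡ 698^2 = 487204 ≡ 358 (mod 731)
10^256 ≡ 358^2 = 128164 ≡ 239 (mod 731)
10^512 ≡ 239^2 = 57121 ≡ 103 (mod 731)
730 = 512 + 128 + 64 + 16 + 8 + 2 in binary powers of 2.
So 10^730 ≡ 103 · 358 · 698 · 375 · 662 · 100 ≡ 461 (mod 731).
Since 461 ≠ 1, base 10 is a Fermat witness: 731 is composite.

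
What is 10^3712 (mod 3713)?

10^1 ≡ 10 (mod 3713)
10^2 ≡ 10^2 = 100 ≡ 100 (mod 3713)
10^4 ≡ 100^2 = 10000 ≡ 2574 (mod 3713)
10^8 ≡ 2574^2 = 6625476 ≡ 1484 (mod 3713)
10^16 ≡ 1484^2 = 2202256 ≡ 447 (mod 3713)
10^32 ≡ 447^2 = 199809 ≡ 3020 (mod 3713)
10^64 ≡ 3020^2 = 9120400 ≡ 1272 (mod 3713)
10^128 ≡ 1272^2 = 1617984 ≡ 2829 (mod 3713)
10^256 ≡ 2829^2 = 8003241 ≡ 1726 (mod 3713)
10^512 ≡ 1726^2 = 2979076 ≡ 1250 (mod 3713)
10^1024 ≡ 1250^2 = 1562500 ≡ 3040 (mod 3713)
10^2048 ≡ 3040^2 = 9241600 ≡ 3656 (mod 3713)
3712 = 2048 + 1024 + 512 + 128 in binary powers of 2.
So 10^3712 ≡ 3656 · 3040 · 1250 · 2829 ≡ 2550 (mod 3713).
Since 2550 ≠ 1, base 10 is a Fermat witness: 3713 is composite.

2550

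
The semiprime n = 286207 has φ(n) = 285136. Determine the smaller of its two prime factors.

503

φ(n) = (p−1)(q−1) = n − (p+q) + 1, so p + q = 286207 − 285136 + 1 = 1072.
p and q are the roots of t² − 1072t + 286207 = 0.
Discriminant: 1072² − 4·286207 = 1149184 − 1144828 = 4356; √4356 = 66.
q = (1072 − 66)/2 = 503, p = (1072 + 66)/2 = 569.
Check: 503 · 569 = 286207.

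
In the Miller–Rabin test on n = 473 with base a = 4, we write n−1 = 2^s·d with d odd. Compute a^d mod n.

322

473 − 1 = 472 = 2^3 · 59, so d = 59.
4^1 ≡ 4 (mod 473)
4^2 ≡ 4^2 = 16 ≡ 16 (mod 473)
4^4 ≡ 16^2 = 256 ≡ 256 (mod 473)
4^8 ≡ 256^2 = 65536 ≡ 262 (mod 473)
4^16 ≡ 262^2 = 68644 ≡ 59 (mod 473)
4^32 ≡ 59^2 = 3481 ≡ 170 (mod 473)
59 = 32 + 16 + 8 + 2 + 1 in binary powers of 2.
So 4^59 ≡ 170 · 59 · 262 · 16 · 4 ≡ 322 (mod 473).
Squaring chain: 322 → 97 → 422; never reaches −1, so base 4 is a Miller–Rabin witness that 473 is composite.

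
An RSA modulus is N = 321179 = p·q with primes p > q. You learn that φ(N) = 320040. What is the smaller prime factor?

φ(n) = (p−1)(q−1) = n − (p+q) + 1, so p + q = 321179 − 320040 + 1 = 1140.
p and q are the roots of t² − 1140t + 321179 = 0.
Discriminant: 1140² − 4·321179 = 1299600 − 1284716 = 14884; √14884 = 122.
q = (1140 − 122)/2 = 509, p = (1140 + 122)/2 = 631.
Check: 509 · 631 = 321179.

509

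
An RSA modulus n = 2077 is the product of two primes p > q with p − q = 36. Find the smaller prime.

31

Since p = q + 36, we have 2077 = q(q + 36), so q² + 36q − 2077 = 0.
Discriminant: 36² + 4·2077 = 1296 + 8308 = 9604; √9604 = 98.
q = (−36 + 98)/2 = 31, and p = q + 36 = 67.
Check: 31 · 67 = 2077.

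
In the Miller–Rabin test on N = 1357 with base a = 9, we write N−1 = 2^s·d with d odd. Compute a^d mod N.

324

1357 − 1 = 1356 = 2^2 · 339, so d = 339.
9^1 ≡ 9 (mod 1357)
9^2 ≡ 9^2 = 81 ≡ 81 (mod 1357)
9^4 ≡ 81^2 = 6561 ≡ 1133 (mod 1357)
9^8 ≡ 1133^2 = 1283689 ≡ 1324 (mod 1357)
9^16 ≡ 1324^2 = 1752976 ≡ 1089 (mod 1357)
9^32 ≡ 1089^2 = 1185921 ≡ 1260 (mod 1357)
9^64 ≡ 1260^2 = 1587600 ≡ 1267 (mod 1357)
9^128 ≡ 1267^2 = 1605289 ≡ 1315 (mod 1357)
9^256 ≡ 1315^2 = 1729225 ≡ 407 (mod 1357)
339 = 256 + 64 + 16 + 2 + 1 in binary powers of 2.
So 9^339 ≡ 407 · 1267 · 1089 · 81 · 9 ≡ 324 (mod 1357).
Squaring chain: 324 → 487; never reaches −1, so base 9 is a Miller–Rabin witness that 1357 is composite.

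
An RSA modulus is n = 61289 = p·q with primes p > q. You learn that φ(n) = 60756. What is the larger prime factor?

φ(n) = (p−1)(q−1) = n − (p+q) + 1, so p + q = 61289 − 60756 + 1 = 534.
p and q are the roots of t² − 534t + 61289 = 0.
Discriminant: 534² − 4·61289 = 285156 − 245156 = 40000; √40000 = 200.
q = (534 − 200)/2 = 167, p = (534 + 200)/2 = 367.
Check: 167 · 367 = 61289.

367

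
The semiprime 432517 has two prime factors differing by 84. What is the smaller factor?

617

Since p = q + 84, we have 432517 = q(q + 84), so q² + 84q − 432517 = 0.
Discriminant: 84² + 4·432517 = 7056 + 1730068 = 1737124; √1737124 = 1318.
q = (−84 + 1318)/2 = 617, and p = q + 84 = 701.
Check: 617 · 701 = 432517.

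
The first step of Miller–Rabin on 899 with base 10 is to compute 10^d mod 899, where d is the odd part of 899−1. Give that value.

648

899 − 1 = 898 = 2^1 · 449, so d = 449.
10^1 ≡ 10 (mod 899)
10^2 ≡ 10^2 = 100 ≡ 100 (mod 899)
10^4 ≡ 100^2 = 10000 ≡ 111 (mod 899)
10^8 ≡ 111^2 = 12321 ≡ 634 (mod 899)
10^16 ≡ 634^2 = 401956 ≡ 103 (mod 899)
10^32 ≡ 103^2 = 10609 ≡ 720 (mod 899)
10^64 ≡ 720^2 = 518400 ≡ 576 (mod 899)
10^128 ≡ 576^2 = 331776 ≡ 45 (mod 899)
10^256 ≡ 45^2 = 2025 ≡ 227 (mod 899)
449 = 256 + 128 + 64 + 1 in binary powers of 2.
So 10^449 ≡ 227 · 45 · 576 · 10 ≡ 648 (mod 899).
Squaring chain: 648; never reaches −1, so base 10 is a Miller–Rabin witness that 899 is composite.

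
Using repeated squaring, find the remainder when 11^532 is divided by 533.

146

11^1 ≡ 11 (mod 533)
11^2 ≡ 11^2 = 121 ≡ 121 (mod 533)
11^4 ≡ 121^2 = 14641 ≡ 250 (mod 533)
11^8 ≡ 250^2 = 62500 ≡ 139 (mod 533)
11^16 ≡ 139^2 = 19321 ≡ 133 (mod 533)
11^32 ≡ 133^2 = 17689 ≡ 100 (mod 533)
11^64 ≡ 100^2 = 10000 ≡ 406 (mod 533)
11^128 ≡ 406^2 = 164836 ≡ 139 (mod 533)
11^256 ≡ 139^2 = 19321 ≡ 133 (mod 533)
11^512 ≡ 133^2 = 17689 ≡ 100 (mod 533)
532 = 512 + 16 + 4 in binary powers of 2.
So 11^532 ≡ 100 · 133 · 250 ≡ 146 (mod 533).
Since 146 ≠ 1, base 11 is a Fermat witness: 533 is composite.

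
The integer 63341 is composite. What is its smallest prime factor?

63341 is odd.
Digit sum 17, not divisible by 3.
Ends in 1: not divisible by 5.
7: 63341 = 7·9048 + 5
11: 63341 = 11·5758 + 3
13: 63341 = 13·4872 + 5
17: 63341 = 17·3725 + 16
19: 63341 = 19·3333 + 14
23: 63341 = 23·2753 + 22
29: 63341 = 29·2184 + 5
31: 63341 = 31·2043 + 8
37: 63341 = 37·1711 + 34
41: 63341 = 41·1544 + 37
43: 63341 = 43·1473 + 2
47: 63341 = 47·1347 + 32
53: 63341 = 53·1195 + 6
59: 63341 = 59·1073 + 34
61: 63341 = 61·1038 + 23
67: 63341 = 67·945 + 26
71: 63341 = 71·892 + 9
73: 63341 = 73·867 + 50
79: 63341 = 79·801 + 62
83: 63341 = 83·763 + 12
89: 63341 = 89·711 + 62
97: 63341 = 97·653

97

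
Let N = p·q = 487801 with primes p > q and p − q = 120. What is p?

Since p = q + 120, we have 487801 = q(q + 120), so q² + 120q − 487801 = 0.
Discriminant: 120² + 4·487801 = 14400 + 1951204 = 1965604; √1965604 = 1402.
q = (−120 + 1402)/2 = 641, and p = q + 120 = 761.
Check: 641 · 761 = 487801.

761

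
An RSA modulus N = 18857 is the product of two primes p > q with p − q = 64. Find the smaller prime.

Since p = q + 64, we have 18857 = q(q + 64), so q² + 64q − 18857 = 0.
Discriminant: 64² + 4·18857 = 4096 + 75428 = 79524; √79524 = 282.
q = (−64 + 282)/2 = 109, and p = q + 64 = 173.
Check: 109 · 173 = 18857.

109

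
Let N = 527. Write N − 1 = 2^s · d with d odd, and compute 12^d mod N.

177

527 − 1 = 526 = 2^1 · 263, so d = 263.
12^1 ≡ 12 (mod 527)
12^2 ≡ 12^2 = 144 ≡ 144 (mod 527)
12^4 ≡ 144^2 = 20736 ≡ 183 (mod 527)
12^8 ≡ 183^2 = 33489 ≡ 288 (mod 527)
12^16 ≡ 288^2 = 82944 ≡ 205 (mod 527)
12^32 ≡ 205^2 = 42025 ≡ 392 (mod 527)
12^64 ≡ 392^2 = 153664 ≡ 307 (mod 527)
12^128 ≡ 307^2 = 94249 ≡ 443 (mod 527)
12^256 ≡ 443^2 = 196249 ≡ 205 (mod 527)
263 = 256 + 4 + 2 + 1 in binary powers of 2.
So 12^263 ≡ 205 · 183 · 144 · 12 ≡ 177 (mod 527).
Squaring chain: 177; never reaches −1, so base 12 is a Miller–Rabin witness that 527 is composite.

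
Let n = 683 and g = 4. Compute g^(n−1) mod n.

4^1 ≡ 4 (mod 683)
4^2 ≡ 4^2 = 16 ≡ 16 (mod 683)
4^4 ≡ 16^2 = 256 ≡ 256 (mod 683)
4^8 ≡ 256^2 = 65536 ≡ 651 (mod 683)
4^16 ≡ 651^2 = 423801 ≡ 341 (mod 683)
4^32 ≡ 341^2 = 116281 ≡ 171 (mod 683)
4^64 ≡ 171^2 = 29241 ≡ 555 (mod 683)
4^128 ≡ 555^2 = 308025 ≡ 675 (mod 683)
4^256 ≡ 675^2 = 455625 ≡ 64 (mod 683)
4^512 ≡ 64^2 = 4096 ≡ 681 (mod 683)
682 = 512 + 128 + 32 + 8 + 2 in binary powers of 2.
So 4^682 ≡ 681 · 675 · 171 · 651 · 16 ≡ 1 (mod 683).
Since the result is 1, base 4 gives no evidence that 683 is composite.

1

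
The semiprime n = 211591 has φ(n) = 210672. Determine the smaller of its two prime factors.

φ(n) = (p−1)(q−1) = n − (p+q) + 1, so p + q = 211591 − 210672 + 1 = 920.
p and q are the roots of t² − 920t + 211591 = 0.
Discriminant: 920² − 4·211591 = 846400 − 846364 = 36; √36 = 6.
q = (920 − 6)/2 = 457, p = (920 + 6)/2 = 463.
Check: 457 · 463 = 211591.

457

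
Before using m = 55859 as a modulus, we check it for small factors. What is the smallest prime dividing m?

83

55859 is odd.
Digit sum 32, not divisible by 3.
Ends in 9: not divisible by 5.
7: 55859 = 7·7979 + 6
11: 55859 = 11·5078 + 1
13: 55859 = 13·4296 + 11
17: 55859 = 17·3285 + 14
19: 55859 = 19·2939 + 18
23: 55859 = 23·2428 + 15
29: 55859 = 29·1926 + 5
31: 55859 = 31·1801 + 28
37: 55859 = 37·1509 + 26
41: 55859 = 41·1362 + 17
43: 55859 = 43·1299 + 2
47: 55859 = 47·1188 + 23
53: 55859 = 53·1053 + 50
59: 55859 = 59·946 + 45
61: 55859 = 61·915 + 44
67: 55859 = 67·833 + 48
71: 55859 = 71·786 + 53
73: 55859 = 73·765 + 14
79: 55859 = 79·707 + 6
83: 55859 = 83·673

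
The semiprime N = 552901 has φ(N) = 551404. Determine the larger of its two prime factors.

φ(n) = (p−1)(q−1) = n − (p+q) + 1, so p + q = 552901 − 551404 + 1 = 1498.
p and q are the roots of t² − 1498t + 552901 = 0.
Discriminant: 1498² − 4·552901 = 2244004 − 2211604 = 32400; √32400 = 180.
q = (1498 − 180)/2 = 659, p = (1498 + 180)/2 = 839.
Check: 659 · 839 = 552901.

839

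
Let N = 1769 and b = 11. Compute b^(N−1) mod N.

11^1 ≡ 11 (mod 1769)
11^2 ≡ 11^2 = 121 ≡ 121 (mod 1769)
11^4 ≡ 121^2 = 14641 ≡ 489 (mod 1769)
11^8 ≡ 489^2 = 239121 ≡ 306 (mod 1769)
11^16 ≡ 306^2 = 93636 ≡ 1648 (mod 1769)
11^32 ≡ 1648^2 = 2715904 ≡ 489 (mod 1769)
11^64 ≡ 489^2 = 239121 ≡ 306 (mod 1769)
11^128 ≡ 306^2 = 93636 ≡ 1648 (mod 1769)
11^256 ≡ 1648^2 = 2715904 ≡ 489 (mod 1769)
11^512 ≡ 489^2 = 239121 ≡ 306 (mod 1769)
11^1024 ≡ 306^2 = 93636 ≡ 1648 (mod 1769)
1768 = 1024 + 512 + 128 + 64 + 32 + 8 in binary powers of 2.
So 11^1768 ≡ 1648 · 306 · 1648 · 306 · 489 · 306 ≡ 489 (mod 1769).
Since 489 ≠ 1, base 11 is a Fermat witness: 1769 is composite.

489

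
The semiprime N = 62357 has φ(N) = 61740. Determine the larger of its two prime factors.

φ(n) = (p−1)(q−1) = n − (p+q) + 1, so p + q = 62357 − 61740 + 1 = 618.
p and q are the roots of t² − 618t + 62357 = 0.
Discriminant: 618² − 4·62357 = 381924 − 249428 = 132496; √132496 = 364.
q = (618 − 364)/2 = 127, p = (618 + 364)/2 = 491.
Check: 127 · 491 = 62357.

491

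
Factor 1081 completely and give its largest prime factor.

1081 = 23 · 47
47 is prime.
So 1081 = 23 · 47; the largest prime factor is 47.

47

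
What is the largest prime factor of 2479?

67

2479 = 37 · 67
67 is prime.
So 2479 = 37 · 67; the largest prime factor is 67.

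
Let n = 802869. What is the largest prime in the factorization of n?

802869 = 3 · 267623
267623 = 31 · 8633
8633 = 89 · 97
97 is prime.
So 802869 = 3 · 31 · 89 · 97; the largest prime factor is 97.

97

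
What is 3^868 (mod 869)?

3^1 ≡ 3 (mod 869)
3^2 ≡ 3^2 = 9 ≡ 9 (mod 869)
3^4 ≡ 9^2 = 81 ≡ 81 (mod 869)
3^8 ≡ 81^2 = 6561 ≡ 478 (mod 869)
3^16 ≡ 478^2 = 228484 ≡ 806 (mod 869)
3^32 ≡ 806^2 = 649636 ≡ 493 (mod 869)
3^64 ≡ 493^2 = 243049 ≡ 598 (mod 869)
3^128 ≡ 598^2 = 357604 ≡ 445 (mod 869)
3^256 ≡ 445^2 = 198025 ≡ 762 (mod 869)
3^512 ≡ 762^2 = 580644 ≡ 152 (mod 869)
868 = 512 + 256 + 64 + 32 + 4 in binary powers of 2.
So 3^868 ≡ 152 · 762 · 598 · 493 · 81 ≡ 115 (mod 869).
Since 115 ≠ 1, base 3 is a Fermat witness: 869 is composite.

115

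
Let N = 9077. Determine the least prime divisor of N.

9077 is odd.
Digit sum 23, not divisible by 3.
Ends in 7: not divisible by 5.
7: 9077 = 7·1296 + 5
11: 9077 = 11·825 + 2
13: 9077 = 13·698 + 3
17: 9077 = 17·533 + 16
19: 9077 = 19·477 + 14
23: 9077 = 23·394 + 15
29: 9077 = 29·313

29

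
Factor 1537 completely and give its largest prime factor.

1537 = 29 · 53
53 is prime.
So 1537 = 29 · 53; the largest prime factor is 53.

53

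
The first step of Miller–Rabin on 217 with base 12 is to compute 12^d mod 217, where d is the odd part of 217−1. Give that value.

27

217 − 1 = 216 = 2^3 · 27, so d = 27.
12^1 ≡ 12 (mod 217)
12^2 ≡ 12^2 = 144 ≡ 144 (mod 217)
12^4 ≡ 144^2 = 20736 ≡ 121 (mod 217)
12^8 ≡ 121^2 = 14641 ≡ 102 (mod 217)
12^16 ≡ 102^2 = 10404 ≡ 205 (mod 217)
27 = 16 + 8 + 2 + 1 in binary powers of 2.
So 12^27 ≡ 205 · 102 · 144 · 12 ≡ 27 (mod 217).
Squaring chain: 27 → 78 → 8; never reaches −1, so base 12 is a Miller–Rabin witness that 217 is composite.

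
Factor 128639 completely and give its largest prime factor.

47

128639 = 7 · 18377
18377 = 17 · 1081
1081 = 23 · 47
47 is prime.
So 128639 = 7 · 17 · 23 · 47; the largest prime factor is 47.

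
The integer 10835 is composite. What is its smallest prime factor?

10835 is odd.
Digit sum 17, not divisible by 3.
Ends in 5: divisible by 5.

5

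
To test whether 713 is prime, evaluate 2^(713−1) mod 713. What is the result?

624

2^1 ≡ 2 (mod 713)
2^2 ≡ 2^2 = 4 ≡ 4 (mod 713)
2^4 ≡ 4^2 = 16 ≡ 16 (mod 713)
2^8 ≡ 16^2 = 256 ≡ 256 (mod 713)
2^16 ≡ 256^2 = 65536 ≡ 653 (mod 713)
2^32 ≡ 653^2 = 426409 ≡ 35 (mod 713)
2^64 ≡ 35^2 = 1225 ≡ 512 (mod 713)
2^128 ≡ 512^2 = 262144 ≡ 473 (mod 713)
2^256 ≡ 473^2 = 223729 ≡ 560 (mod 713)
2^512 ≡ 560^2 = 313600 ≡ 593 (mod 713)
712 = 512 + 128 + 64 + 8 in binary powers of 2.
So 2^712 ≡ 593 · 473 · 512 · 256 ≡ 624 (mod 713).
Since 624 ≠ 1, base 2 is a Fermat witness: 713 is composite.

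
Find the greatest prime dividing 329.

47

329 = 7 · 47
47 is prime.
So 329 = 7 · 47; the largest prime factor is 47.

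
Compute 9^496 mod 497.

219

9^1 ≡ 9 (mod 497)
9^2 ≡ 9^2 = 81 ≡ 81 (mod 497)
9^4 ≡ 81^2 = 6561 ≡ 100 (mod 497)
9^8 ≡ 100^2 = 10000 ≡ 60 (mod 497)
9^16 ≡ 60^2 = 3600 ≡ 121 (mod 497)
9^32 ≡ 121^2 = 14641 ≡ 228 (mod 497)
9^64 ≡ 228^2 = 51984 ≡ 296 (mod 497)
9^128 ≡ 296^2 = 87616 ≡ 144 (mod 497)
9^256 ≡ 144^2 = 20736 ≡ 359 (mod 497)
496 = 256 + 128 + 64 + 32 + 16 in binary powers of 2.
So 9^496 ≡ 359 · 144 · 296 · 228 · 121 ≡ 219 (mod 497).
Since 219 ≠ 1, base 9 is a Fermat witness: 497 is composite.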